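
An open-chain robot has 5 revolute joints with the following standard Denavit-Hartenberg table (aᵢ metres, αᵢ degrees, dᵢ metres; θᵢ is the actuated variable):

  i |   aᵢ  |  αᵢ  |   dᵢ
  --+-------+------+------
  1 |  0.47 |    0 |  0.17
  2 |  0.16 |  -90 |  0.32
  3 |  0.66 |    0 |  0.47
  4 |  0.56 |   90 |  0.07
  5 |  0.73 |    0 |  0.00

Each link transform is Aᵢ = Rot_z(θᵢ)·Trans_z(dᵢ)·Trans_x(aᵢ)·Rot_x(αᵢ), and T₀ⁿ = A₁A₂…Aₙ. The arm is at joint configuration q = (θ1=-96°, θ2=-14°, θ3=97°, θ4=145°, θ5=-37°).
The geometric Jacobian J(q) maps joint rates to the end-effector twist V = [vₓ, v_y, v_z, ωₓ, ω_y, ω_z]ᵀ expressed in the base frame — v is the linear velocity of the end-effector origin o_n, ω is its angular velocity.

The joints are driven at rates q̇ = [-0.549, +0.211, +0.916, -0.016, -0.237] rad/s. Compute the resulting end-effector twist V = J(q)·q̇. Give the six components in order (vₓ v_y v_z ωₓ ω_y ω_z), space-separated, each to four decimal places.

-0.3751 -0.3462 0.4647 0.7742 -0.5045 -0.2267

o_n = [0.2018, -0.0724, 0.8441]
J₁: ẑ×o_n = [0.0724, 0.2018, -0.0000], ω = ẑ
J2: z=[0.0000, 0.0000, 1.0000] o=[-0.0491, -0.4674, 0.1700] → [-0.3950, 0.2509, 0.0000, 0.0000, 0.0000, 1.0000]
J3: z=[0.9397, -0.3420, 0.0000] o=[-0.1039, -0.6178, 0.4900] → [-0.1211, -0.3328, 0.6170, 0.9397, -0.3420, 0.0000]
J4: z=[0.9397, -0.3420, 0.0000] o=[0.3653, -0.7029, -0.1651] → [-0.3452, -0.9483, 0.5366, 0.9397, -0.3420, 0.0000]
J5: z=[0.3020, 0.8297, -0.4695] o=[0.5210, -0.4798, 0.3294] → [0.6184, -0.0056, 0.3879, 0.3020, 0.8297, -0.4695]
V = J·q̇ = [-0.3751, -0.3462, 0.4647, 0.7742, -0.5045, -0.2267]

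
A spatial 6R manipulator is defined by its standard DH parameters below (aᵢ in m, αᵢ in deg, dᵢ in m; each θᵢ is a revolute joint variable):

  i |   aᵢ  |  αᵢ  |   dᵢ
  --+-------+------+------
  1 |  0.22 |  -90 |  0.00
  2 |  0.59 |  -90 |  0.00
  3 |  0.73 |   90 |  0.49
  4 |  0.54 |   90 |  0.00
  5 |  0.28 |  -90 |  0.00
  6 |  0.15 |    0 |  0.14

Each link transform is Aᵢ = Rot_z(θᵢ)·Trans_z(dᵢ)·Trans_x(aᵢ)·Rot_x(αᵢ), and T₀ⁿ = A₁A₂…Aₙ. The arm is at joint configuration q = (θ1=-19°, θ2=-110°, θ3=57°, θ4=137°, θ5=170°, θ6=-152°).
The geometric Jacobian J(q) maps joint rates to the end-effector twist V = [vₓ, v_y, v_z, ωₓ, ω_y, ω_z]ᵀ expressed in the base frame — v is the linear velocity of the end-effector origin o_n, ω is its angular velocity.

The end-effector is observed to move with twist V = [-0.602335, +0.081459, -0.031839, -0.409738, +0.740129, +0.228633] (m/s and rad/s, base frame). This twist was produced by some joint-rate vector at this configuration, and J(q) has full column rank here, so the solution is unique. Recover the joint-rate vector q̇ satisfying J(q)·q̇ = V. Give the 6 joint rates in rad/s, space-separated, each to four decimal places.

o_n = [0.5055, -0.6886, 0.9971]
J₁: ẑ×o_n = [0.6886, 0.5055, -0.0000], ω = ẑ
J2: z=[0.3256, 0.9455, 0.0000] o=[0.2080, -0.0716, 0.0000] → [0.9428, -0.3246, -0.4821, 0.3256, 0.9455, 0.0000]
J3: z=[0.8885, -0.3059, 0.3420] o=[0.0172, -0.0059, 0.5544] → [0.0980, -0.2263, -0.4571, 0.8885, -0.3059, 0.3420]
J4: z=[-0.0939, 0.6084, 0.7881] o=[0.1247, -0.6904, 1.0956] → [-0.0614, 0.2909, -0.2319, -0.0939, 0.6084, 0.7881]
J5: z=[0.3435, -0.7232, 0.5992] o=[0.6293, -0.5139, 1.0195] → [0.1208, -0.0665, -0.1495, 0.3435, -0.7232, 0.5992]
J6: z=[-0.0698, -0.6559, -0.7516] o=[0.3671, -0.5745, 1.0967] → [-0.0205, -0.1110, 0.0988, -0.0698, -0.6559, -0.7516]
q̇ = J⁺·V = [-0.6480, -0.0850, -0.3970, 0.8950, 0.0910, -0.3360]

-0.6480 -0.0850 -0.3970 0.8950 0.0910 -0.3360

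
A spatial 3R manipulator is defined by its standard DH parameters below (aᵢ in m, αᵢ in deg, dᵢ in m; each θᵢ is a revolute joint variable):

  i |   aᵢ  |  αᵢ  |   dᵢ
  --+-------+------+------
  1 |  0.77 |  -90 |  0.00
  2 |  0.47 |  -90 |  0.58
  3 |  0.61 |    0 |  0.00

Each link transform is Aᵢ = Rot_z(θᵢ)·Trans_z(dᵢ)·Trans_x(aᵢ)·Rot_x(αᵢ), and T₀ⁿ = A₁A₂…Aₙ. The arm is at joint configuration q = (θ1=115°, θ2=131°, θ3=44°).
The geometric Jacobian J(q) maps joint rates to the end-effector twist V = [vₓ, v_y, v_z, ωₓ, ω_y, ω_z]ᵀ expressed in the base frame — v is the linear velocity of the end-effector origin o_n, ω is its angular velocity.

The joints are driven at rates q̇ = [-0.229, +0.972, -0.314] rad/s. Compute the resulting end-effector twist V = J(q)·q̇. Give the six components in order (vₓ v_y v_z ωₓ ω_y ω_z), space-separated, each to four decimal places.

o_n = [-0.2151, 0.0915, -0.6859]
J₁: ẑ×o_n = [-0.0915, -0.2151, 0.0000], ω = ẑ
J2: z=[-0.9063, -0.4226, 0.0000] o=[-0.3254, 0.6979, 0.0000] → [0.2899, -0.6216, 0.5962, -0.9063, -0.4226, 0.0000]
J3: z=[0.3190, -0.6840, 0.6561] o=[-0.7208, 0.1733, -0.3547] → [0.2802, 0.4374, 0.3198, 0.3190, -0.6840, 0.6561]
V = J·q̇ = [0.2147, -0.6923, 0.4791, -0.9811, -0.1960, -0.4350]

0.2147 -0.6923 0.4791 -0.9811 -0.1960 -0.4350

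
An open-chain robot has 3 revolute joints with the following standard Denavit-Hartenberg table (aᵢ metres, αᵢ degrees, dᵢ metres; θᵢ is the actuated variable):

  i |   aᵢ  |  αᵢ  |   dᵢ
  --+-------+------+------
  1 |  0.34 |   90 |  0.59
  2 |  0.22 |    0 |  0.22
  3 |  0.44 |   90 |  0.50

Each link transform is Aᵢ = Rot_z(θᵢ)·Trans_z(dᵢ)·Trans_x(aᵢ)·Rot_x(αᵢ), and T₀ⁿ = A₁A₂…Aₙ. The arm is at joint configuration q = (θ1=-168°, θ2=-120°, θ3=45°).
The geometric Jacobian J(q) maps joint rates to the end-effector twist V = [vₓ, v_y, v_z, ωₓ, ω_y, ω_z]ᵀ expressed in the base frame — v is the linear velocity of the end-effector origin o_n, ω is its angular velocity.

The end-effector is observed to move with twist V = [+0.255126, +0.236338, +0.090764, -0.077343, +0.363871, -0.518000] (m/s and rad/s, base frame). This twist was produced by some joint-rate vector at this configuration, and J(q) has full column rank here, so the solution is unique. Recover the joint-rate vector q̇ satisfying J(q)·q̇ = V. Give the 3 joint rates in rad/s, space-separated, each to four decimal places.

-0.5180 -0.4400 0.8120

o_n = [-0.4861, 0.6328, -0.0255]
J₁: ẑ×o_n = [-0.6328, -0.4861, 0.0000], ω = ẑ
J2: z=[-0.2079, 0.9781, 0.0000] o=[-0.3326, -0.0707, 0.5900] → [-0.6021, -0.1280, 0.0039, -0.2079, 0.9781, 0.0000]
J3: z=[-0.2079, 0.9781, 0.0000] o=[-0.2707, 0.1674, 0.3995] → [-0.4157, -0.0884, 0.1139, -0.2079, 0.9781, 0.0000]
q̇ = J⁺·V = [-0.5180, -0.4400, 0.8120]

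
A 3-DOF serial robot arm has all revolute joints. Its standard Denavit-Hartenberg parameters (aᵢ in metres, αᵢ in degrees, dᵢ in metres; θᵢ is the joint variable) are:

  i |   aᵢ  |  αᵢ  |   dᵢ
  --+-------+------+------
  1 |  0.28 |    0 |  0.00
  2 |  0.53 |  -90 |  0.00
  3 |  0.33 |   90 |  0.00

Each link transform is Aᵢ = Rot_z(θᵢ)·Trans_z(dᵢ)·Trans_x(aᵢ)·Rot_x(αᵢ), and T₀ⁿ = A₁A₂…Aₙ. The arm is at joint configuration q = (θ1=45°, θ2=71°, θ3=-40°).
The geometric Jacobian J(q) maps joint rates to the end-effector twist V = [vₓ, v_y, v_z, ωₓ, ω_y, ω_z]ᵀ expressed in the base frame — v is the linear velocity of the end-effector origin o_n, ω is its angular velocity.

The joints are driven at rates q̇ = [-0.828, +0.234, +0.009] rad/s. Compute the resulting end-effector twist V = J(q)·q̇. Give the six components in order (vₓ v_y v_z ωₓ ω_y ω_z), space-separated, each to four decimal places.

o_n = [-0.1452, 0.9016, 0.2121]
J₁: ẑ×o_n = [-0.9016, -0.1452, 0.0000], ω = ẑ
J2: z=[0.0000, 0.0000, 1.0000] o=[0.1980, 0.1980, 0.0000] → [-0.7036, -0.3432, 0.0000, 0.0000, 0.0000, 1.0000]
J3: z=[-0.8988, -0.4384, 0.0000] o=[-0.0343, 0.6744, 0.0000] → [-0.0930, 0.1907, -0.2528, -0.8988, -0.4384, 0.0000]
V = J·q̇ = [0.5810, 0.0416, -0.0023, -0.0081, -0.0039, -0.5940]

0.5810 0.0416 -0.0023 -0.0081 -0.0039 -0.5940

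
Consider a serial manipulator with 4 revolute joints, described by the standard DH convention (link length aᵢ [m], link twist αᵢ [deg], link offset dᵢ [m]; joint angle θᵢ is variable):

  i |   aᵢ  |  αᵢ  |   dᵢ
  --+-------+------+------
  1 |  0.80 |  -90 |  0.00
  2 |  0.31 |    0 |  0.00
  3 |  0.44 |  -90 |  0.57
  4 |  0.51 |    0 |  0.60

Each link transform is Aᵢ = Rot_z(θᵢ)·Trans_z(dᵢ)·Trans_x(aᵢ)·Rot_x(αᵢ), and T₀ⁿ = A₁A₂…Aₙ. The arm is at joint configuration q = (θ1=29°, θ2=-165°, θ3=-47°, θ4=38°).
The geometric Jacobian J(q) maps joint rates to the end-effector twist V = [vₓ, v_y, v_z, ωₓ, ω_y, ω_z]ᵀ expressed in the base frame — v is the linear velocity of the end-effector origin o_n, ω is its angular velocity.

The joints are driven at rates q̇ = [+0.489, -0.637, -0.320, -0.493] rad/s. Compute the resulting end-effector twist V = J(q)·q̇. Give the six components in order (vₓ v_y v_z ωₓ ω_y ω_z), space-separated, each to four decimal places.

o_n = [-0.5888, -0.0337, 0.1429]
J₁: ẑ×o_n = [0.0337, -0.5888, 0.0000], ω = ẑ
J2: z=[-0.4848, 0.8746, 0.0000] o=[0.6997, 0.3878, 0.0000] → [0.1250, 0.0693, 1.3313, -0.4848, 0.8746, 0.0000]
J3: z=[-0.4848, 0.8746, 0.0000] o=[0.4378, 0.2427, 0.0802] → [0.0548, 0.0304, 1.0319, -0.4848, 0.8746, 0.0000]
J4: z=[-0.4635, -0.2569, 0.8480] o=[-0.1649, 0.5603, -0.1529] → [0.4277, -0.2224, 0.1664, -0.4635, -0.2569, 0.8480]
V = J·q̇ = [-0.2916, -0.2322, -1.2603, 0.6925, -0.7104, 0.0709]

-0.2916 -0.2322 -1.2603 0.6925 -0.7104 0.0709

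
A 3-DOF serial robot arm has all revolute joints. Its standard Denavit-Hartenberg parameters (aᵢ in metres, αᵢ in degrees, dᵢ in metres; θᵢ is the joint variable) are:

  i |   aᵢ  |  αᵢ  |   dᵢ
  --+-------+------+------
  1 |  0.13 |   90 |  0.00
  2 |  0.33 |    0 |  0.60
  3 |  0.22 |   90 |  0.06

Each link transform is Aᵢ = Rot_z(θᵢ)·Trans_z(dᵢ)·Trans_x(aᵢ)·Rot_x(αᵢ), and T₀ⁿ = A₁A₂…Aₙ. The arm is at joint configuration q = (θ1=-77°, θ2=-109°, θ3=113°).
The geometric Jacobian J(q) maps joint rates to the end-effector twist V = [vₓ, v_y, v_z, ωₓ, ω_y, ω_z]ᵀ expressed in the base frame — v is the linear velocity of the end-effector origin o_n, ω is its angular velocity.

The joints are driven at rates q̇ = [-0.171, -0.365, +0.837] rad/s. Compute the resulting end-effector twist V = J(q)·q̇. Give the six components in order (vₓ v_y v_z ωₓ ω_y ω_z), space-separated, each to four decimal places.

o_n = [-0.5886, -0.3843, -0.2967]
J₁: ẑ×o_n = [0.3843, -0.5886, 0.0000], ω = ẑ
J2: z=[-0.9744, -0.2250, 0.0000] o=[0.0292, -0.1267, 0.0000] → [0.0667, -0.2891, 0.1120, -0.9744, -0.2250, 0.0000]
J3: z=[-0.9744, -0.2250, 0.0000] o=[-0.5795, -0.1570, -0.3120] → [-0.0035, 0.0150, 0.2195, -0.9744, -0.2250, 0.0000]
V = J·q̇ = [-0.0930, 0.2187, 0.1428, -0.4599, -0.1062, -0.1710]

-0.0930 0.2187 0.1428 -0.4599 -0.1062 -0.1710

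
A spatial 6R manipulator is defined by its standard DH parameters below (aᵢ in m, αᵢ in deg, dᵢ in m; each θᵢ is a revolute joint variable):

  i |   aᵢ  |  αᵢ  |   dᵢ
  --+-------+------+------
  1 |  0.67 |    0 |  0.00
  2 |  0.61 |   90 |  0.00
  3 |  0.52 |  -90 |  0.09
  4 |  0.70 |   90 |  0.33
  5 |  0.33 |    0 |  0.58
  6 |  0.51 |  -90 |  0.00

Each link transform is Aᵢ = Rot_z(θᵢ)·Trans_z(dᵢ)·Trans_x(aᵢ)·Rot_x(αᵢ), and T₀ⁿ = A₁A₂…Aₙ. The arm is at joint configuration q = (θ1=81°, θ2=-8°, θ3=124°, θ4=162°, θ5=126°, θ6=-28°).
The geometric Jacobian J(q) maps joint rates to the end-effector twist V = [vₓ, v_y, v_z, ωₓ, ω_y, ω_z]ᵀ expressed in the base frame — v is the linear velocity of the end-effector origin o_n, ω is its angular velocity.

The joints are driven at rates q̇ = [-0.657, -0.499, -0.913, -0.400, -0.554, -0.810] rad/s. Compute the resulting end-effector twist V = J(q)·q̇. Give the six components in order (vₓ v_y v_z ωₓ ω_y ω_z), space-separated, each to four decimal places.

o_n = [-0.6006, 0.3930, -0.3796]
J₁: ẑ×o_n = [-0.3930, -0.6006, 0.0000], ω = ẑ
J2: z=[0.0000, 0.0000, 1.0000] o=[0.1048, 0.6618, 0.0000] → [0.2687, -0.7054, 0.0000, 0.0000, 0.0000, 1.0000]
J3: z=[0.9563, -0.2924, 0.0000] o=[0.2832, 1.2451, 0.0000] → [0.1110, 0.3630, -1.0732, 0.9563, -0.2924, 0.0000]
J4: z=[-0.2424, -0.7928, -0.5592] o=[0.2842, 0.9407, 0.4311] → [0.3364, 0.2983, -0.5688, -0.2424, -0.7928, -0.5592]
J5: z=[-0.9600, 0.1128, 0.2562] o=[0.1062, 1.0983, -0.3054] → [0.1723, -0.2523, 0.7569, -0.9600, 0.1128, 0.2562]
J6: z=[-0.9600, 0.1128, 0.2562] o=[-0.4882, 0.8359, -0.1531] → [0.0879, -0.2462, 0.4379, -0.9600, 0.1128, 0.2562]
V = J·q̇ = [-0.2785, 0.6351, 0.4334, 0.5333, 0.4302, -1.2818]

-0.2785 0.6351 0.4334 0.5333 0.4302 -1.2818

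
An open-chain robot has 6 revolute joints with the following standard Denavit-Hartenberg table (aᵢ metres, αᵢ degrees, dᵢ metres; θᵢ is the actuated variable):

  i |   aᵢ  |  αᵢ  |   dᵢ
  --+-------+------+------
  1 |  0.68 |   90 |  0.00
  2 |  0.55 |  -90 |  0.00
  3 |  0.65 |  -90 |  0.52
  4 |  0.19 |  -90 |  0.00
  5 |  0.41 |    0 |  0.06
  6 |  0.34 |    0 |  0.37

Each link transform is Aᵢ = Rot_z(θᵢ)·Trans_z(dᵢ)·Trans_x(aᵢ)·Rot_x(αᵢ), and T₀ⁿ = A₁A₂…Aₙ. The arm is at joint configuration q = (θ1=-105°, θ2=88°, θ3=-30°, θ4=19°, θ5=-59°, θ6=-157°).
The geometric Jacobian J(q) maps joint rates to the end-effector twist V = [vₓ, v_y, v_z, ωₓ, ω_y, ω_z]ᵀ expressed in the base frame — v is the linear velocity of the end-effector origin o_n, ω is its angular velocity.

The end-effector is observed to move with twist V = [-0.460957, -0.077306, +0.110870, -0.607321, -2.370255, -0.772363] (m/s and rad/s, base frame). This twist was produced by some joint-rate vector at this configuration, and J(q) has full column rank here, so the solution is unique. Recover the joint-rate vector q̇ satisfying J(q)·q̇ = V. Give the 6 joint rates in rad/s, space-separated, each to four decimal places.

o_n = [-0.3449, -0.5790, 1.1725]
J₁: ẑ×o_n = [0.5790, -0.3449, 0.0000], ω = ẑ
J2: z=[-0.9659, 0.2588, 0.0000] o=[-0.1760, -0.6568, 0.0000] → [0.3035, 1.1326, -0.0315, -0.9659, 0.2588, 0.0000]
J3: z=[0.2587, 0.9653, 0.0349] o=[-0.1810, -0.6754, 0.5497] → [0.5979, -0.1668, 0.1832, 0.2587, 0.9653, 0.0349]
J4: z=[0.8320, -0.2410, 0.4997] o=[-0.3655, -0.1083, 1.1304] → [0.2251, -0.0248, -0.3867, 0.8320, -0.2410, 0.4997]
J5: z=[-0.0848, -0.9454, -0.3148] o=[-0.4696, -0.1500, 1.2837] → [-0.0299, -0.0487, 0.1543, -0.0848, -0.9454, -0.3148]
J6: z=[-0.0848, -0.9454, -0.3148] o=[-0.2981, -0.3377, 1.6108] → [0.3384, -0.0224, -0.0238, -0.0848, -0.9454, -0.3148]
q̇ = J⁺·V = [0.0010, -0.1680, -0.9480, -0.4660, 0.7720, 0.8400]

0.0010 -0.1680 -0.9480 -0.4660 0.7720 0.8400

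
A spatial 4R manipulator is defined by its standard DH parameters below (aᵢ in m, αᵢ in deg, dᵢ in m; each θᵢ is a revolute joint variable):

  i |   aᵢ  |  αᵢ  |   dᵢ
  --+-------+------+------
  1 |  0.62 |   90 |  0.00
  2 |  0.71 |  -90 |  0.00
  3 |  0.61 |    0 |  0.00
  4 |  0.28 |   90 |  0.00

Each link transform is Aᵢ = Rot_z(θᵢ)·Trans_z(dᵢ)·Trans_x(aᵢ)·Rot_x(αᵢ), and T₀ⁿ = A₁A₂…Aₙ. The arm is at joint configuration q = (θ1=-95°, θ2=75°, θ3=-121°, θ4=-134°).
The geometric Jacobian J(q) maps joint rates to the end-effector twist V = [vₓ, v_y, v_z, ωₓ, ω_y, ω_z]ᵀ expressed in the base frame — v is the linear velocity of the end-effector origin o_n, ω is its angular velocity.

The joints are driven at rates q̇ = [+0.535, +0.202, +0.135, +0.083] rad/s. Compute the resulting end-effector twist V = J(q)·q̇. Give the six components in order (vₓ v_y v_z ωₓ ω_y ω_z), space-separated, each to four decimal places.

0.3105 -0.1024 0.0281 -0.1829 0.2274 0.5914

o_n = [-0.3128, -0.6790, 0.3123]
J₁: ẑ×o_n = [0.6790, -0.3128, 0.0000], ω = ẑ
J2: z=[-0.9962, 0.0872, 0.0000] o=[-0.0540, -0.6176, 0.0000] → [0.0272, 0.3112, 0.0837, -0.9962, 0.0872, 0.0000]
J3: z=[0.0842, 0.9623, 0.2588] o=[-0.0701, -0.8007, 0.6858] → [-0.3909, -0.0314, 0.2438, 0.0842, 0.9623, 0.2588]
J4: z=[0.0842, 0.9623, 0.2588] o=[-0.5838, -0.6741, 0.3823] → [-0.0661, 0.0760, -0.2612, 0.0842, 0.9623, 0.2588]
V = J·q̇ = [0.3105, -0.1024, 0.0281, -0.1829, 0.2274, 0.5914]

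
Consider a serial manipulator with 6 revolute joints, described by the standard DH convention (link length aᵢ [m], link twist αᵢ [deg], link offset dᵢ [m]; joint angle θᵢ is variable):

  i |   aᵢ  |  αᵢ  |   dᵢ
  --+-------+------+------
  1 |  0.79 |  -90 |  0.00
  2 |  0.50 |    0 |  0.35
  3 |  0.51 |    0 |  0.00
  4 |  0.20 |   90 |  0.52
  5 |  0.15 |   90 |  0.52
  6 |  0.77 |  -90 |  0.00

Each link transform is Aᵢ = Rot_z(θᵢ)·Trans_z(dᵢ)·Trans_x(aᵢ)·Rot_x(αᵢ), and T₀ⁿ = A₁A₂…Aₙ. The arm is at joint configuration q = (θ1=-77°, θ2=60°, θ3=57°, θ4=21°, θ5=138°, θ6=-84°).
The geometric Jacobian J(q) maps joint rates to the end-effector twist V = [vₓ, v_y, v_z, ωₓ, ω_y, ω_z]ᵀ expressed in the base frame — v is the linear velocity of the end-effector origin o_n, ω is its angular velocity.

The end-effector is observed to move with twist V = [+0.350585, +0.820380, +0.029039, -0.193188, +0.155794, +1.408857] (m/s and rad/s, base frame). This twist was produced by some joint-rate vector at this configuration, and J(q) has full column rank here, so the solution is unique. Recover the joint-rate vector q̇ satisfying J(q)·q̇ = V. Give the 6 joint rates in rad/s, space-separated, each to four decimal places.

o_n = [1.1380, -0.3763, -0.7240]
J₁: ẑ×o_n = [0.3763, 1.1380, -0.0000], ω = ẑ
J2: z=[0.9744, 0.2250, 0.0000] o=[0.1777, -0.7698, 0.0000] → [-0.1629, 0.7054, 0.1673, 0.9744, 0.2250, 0.0000]
J3: z=[0.9744, 0.2250, 0.0000] o=[0.5750, -0.9346, -0.4330] → [-0.0655, 0.2835, 0.4173, 0.9744, 0.2250, 0.0000]
J4: z=[0.9744, 0.2250, 0.0000] o=[0.5229, -0.7090, -0.8874] → [0.0368, -0.1592, 0.1858, 0.9744, 0.2250, 0.0000]
J5: z=[0.1505, -0.6520, -0.7431] o=[0.9961, -0.4472, -1.0213] → [-0.1411, -0.1502, 0.1032, 0.1505, -0.6520, -0.7431]
J6: z=[0.6122, 0.6517, -0.4477] o=[1.1908, -0.8444, -1.3331] → [0.6065, -0.3493, 0.3210, 0.6122, 0.6517, -0.4477]
q̇ = J⁺·V = [0.9280, -0.7700, 0.6130, 0.2000, -0.4880, -0.2640]

0.9280 -0.7700 0.6130 0.2000 -0.4880 -0.2640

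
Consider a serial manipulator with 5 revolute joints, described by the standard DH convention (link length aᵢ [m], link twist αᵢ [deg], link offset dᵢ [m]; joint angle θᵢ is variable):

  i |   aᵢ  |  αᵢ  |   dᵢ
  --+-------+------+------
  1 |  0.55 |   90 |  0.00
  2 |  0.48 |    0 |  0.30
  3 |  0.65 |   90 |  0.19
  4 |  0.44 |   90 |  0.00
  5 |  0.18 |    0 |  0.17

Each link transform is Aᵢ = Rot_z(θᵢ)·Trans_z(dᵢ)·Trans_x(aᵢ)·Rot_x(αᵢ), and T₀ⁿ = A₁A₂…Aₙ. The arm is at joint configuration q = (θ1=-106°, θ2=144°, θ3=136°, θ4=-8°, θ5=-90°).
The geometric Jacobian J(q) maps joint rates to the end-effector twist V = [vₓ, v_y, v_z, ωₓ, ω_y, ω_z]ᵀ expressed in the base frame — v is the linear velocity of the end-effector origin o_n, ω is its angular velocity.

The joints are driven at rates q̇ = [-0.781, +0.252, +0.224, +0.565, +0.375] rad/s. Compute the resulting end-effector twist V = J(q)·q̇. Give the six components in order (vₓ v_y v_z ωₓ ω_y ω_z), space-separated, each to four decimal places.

o_n = [-0.3946, -0.4313, -0.7325]
J₁: ẑ×o_n = [0.4313, -0.3946, 0.0000], ω = ẑ
J2: z=[-0.9613, 0.2756, 0.0000] o=[-0.1516, -0.5287, 0.0000] → [-0.2019, -0.7042, -0.0266, -0.9613, 0.2756, 0.0000]
J3: z=[-0.9613, 0.2756, 0.0000] o=[-0.3329, -0.0727, 0.2821] → [-0.2797, -0.9754, 0.3617, -0.9613, 0.2756, 0.0000]
J4: z=[0.2714, 0.9467, -0.1736] o=[-0.5467, -0.1288, -0.3580] → [-0.4071, 0.0753, -0.2261, 0.2714, 0.9467, -0.1736]
J5: z=[0.9586, -0.2497, 0.1371] o=[-0.5087, -0.2185, -0.7871] → [0.0155, -0.0367, -0.1755, 0.9586, -0.2497, 0.1371]
V = J·q̇ = [-0.6746, -0.0590, -0.1193, 0.0553, 0.5724, -0.8277]

-0.6746 -0.0590 -0.1193 0.0553 0.5724 -0.8277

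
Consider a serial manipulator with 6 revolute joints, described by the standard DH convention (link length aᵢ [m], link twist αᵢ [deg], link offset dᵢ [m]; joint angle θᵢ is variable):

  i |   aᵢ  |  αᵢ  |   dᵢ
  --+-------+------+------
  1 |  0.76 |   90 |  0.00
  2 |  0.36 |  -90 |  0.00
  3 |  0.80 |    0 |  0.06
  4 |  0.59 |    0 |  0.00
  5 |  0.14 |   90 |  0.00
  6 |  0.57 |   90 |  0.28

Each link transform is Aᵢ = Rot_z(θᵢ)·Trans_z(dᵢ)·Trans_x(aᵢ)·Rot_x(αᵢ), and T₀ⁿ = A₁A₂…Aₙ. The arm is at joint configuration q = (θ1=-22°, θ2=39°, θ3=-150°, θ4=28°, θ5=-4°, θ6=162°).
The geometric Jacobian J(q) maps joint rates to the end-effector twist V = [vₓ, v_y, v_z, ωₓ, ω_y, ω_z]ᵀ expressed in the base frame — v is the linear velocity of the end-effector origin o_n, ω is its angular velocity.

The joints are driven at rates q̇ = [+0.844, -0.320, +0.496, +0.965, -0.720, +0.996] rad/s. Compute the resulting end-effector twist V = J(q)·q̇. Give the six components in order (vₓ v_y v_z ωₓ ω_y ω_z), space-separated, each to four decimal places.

o_n = [-0.0449, -0.4246, -0.2165]
J₁: ẑ×o_n = [0.4246, -0.0449, 0.0000], ω = ẑ
J2: z=[-0.3746, -0.9272, 0.0000] o=[0.7047, -0.2847, 0.0000] → [0.2007, -0.0811, -0.6426, -0.3746, -0.9272, 0.0000]
J3: z=[-0.5835, 0.2357, 0.7771] o=[0.9641, -0.3895, 0.2266] → [-0.0772, -1.0426, 0.2583, -0.5835, 0.2357, 0.7771]
J4: z=[-0.5835, 0.2357, 0.7771] o=[0.2800, -0.5445, -0.1628] → [-0.1059, -0.2838, 0.0066, -0.5835, 0.2357, 0.7771]
J5: z=[-0.5835, 0.2357, 0.7771] o=[-0.1327, -0.9174, -0.3596] → [-0.3493, 0.1517, -0.3083, -0.5835, 0.2357, 0.7771]
J6: z=[-0.3628, 0.7805, -0.5091] o=[-0.2344, -0.9985, -0.4114] → [0.4443, -0.0258, -0.3561, -0.3628, 0.7805, -0.5091]
V = J·q̇ = [0.8476, -0.9379, 0.2074, -0.6738, 1.2488, 0.9128]

0.8476 -0.9379 0.2074 -0.6738 1.2488 0.9128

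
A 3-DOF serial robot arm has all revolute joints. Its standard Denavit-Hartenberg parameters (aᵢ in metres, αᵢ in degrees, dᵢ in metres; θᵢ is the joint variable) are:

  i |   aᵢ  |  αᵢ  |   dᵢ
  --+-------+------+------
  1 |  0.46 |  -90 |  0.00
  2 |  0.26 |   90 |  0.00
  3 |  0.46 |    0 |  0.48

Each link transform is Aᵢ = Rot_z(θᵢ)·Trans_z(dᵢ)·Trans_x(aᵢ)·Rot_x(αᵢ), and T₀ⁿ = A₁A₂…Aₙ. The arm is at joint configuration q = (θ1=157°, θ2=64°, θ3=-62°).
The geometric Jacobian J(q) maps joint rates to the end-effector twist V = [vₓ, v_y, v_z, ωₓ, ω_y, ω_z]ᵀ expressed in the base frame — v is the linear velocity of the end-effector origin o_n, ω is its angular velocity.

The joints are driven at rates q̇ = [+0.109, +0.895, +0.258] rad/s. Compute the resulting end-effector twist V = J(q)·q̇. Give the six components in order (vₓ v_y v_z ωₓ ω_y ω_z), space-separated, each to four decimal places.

0.0274 -0.2024 -0.6670 -0.5632 -0.7332 0.2221

o_n = [-0.8539, 0.8037, -0.2174]
J₁: ẑ×o_n = [-0.8037, -0.8539, 0.0000], ω = ẑ
J2: z=[-0.3907, -0.9205, 0.0000] o=[-0.4234, 0.1797, 0.0000] → [0.2001, -0.0849, -0.6401, -0.3907, -0.9205, 0.0000]
J3: z=[-0.8273, 0.3512, 0.4384] o=[-0.5283, 0.2243, -0.2337] → [-0.2483, -0.1292, -0.3651, -0.8273, 0.3512, 0.4384]
V = J·q̇ = [0.0274, -0.2024, -0.6670, -0.5632, -0.7332, 0.2221]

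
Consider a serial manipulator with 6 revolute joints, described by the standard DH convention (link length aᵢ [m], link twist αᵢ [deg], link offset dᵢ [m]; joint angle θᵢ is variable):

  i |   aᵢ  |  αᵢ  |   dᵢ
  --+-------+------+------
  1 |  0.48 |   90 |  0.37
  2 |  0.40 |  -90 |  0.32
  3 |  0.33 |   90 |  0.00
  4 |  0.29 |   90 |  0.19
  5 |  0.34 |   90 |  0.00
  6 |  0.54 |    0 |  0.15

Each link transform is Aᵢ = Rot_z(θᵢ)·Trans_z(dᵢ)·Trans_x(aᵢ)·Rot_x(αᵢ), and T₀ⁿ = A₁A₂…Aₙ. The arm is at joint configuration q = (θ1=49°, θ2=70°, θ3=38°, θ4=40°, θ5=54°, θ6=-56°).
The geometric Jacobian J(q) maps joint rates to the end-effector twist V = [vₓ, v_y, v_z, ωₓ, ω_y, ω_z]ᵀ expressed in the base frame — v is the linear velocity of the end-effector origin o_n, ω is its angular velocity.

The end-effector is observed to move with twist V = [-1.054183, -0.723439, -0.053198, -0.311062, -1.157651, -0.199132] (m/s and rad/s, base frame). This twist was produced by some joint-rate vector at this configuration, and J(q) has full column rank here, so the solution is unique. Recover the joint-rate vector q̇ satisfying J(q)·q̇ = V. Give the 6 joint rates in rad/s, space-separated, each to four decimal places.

o_n = [0.3914, -0.1770, 1.8746]
J₁: ẑ×o_n = [0.1770, 0.3914, -0.0000], ω = ẑ
J2: z=[0.7547, -0.6561, 0.0000] o=[0.3149, 0.3623, 0.3700] → [-0.9871, -1.1355, -0.3568, 0.7547, -0.6561, 0.0000]
J3: z=[-0.6165, -0.7092, 0.3420] o=[0.6462, 0.2556, 0.7459] → [-0.6525, 0.6087, 0.0860, -0.6165, -0.7092, 0.3420]
J4: z=[0.7329, -0.3581, 0.5785] o=[0.5512, 0.4560, 0.9902] → [0.0496, -0.7406, -0.5211, 0.7329, -0.3581, 0.5785]
J5: z=[0.2872, 0.9337, 0.2140] o=[0.5116, 0.3907, 1.3284] → [0.6314, -0.1826, -0.0509, 0.2872, 0.9337, 0.2140]
J6: z=[-0.9297, 0.2180, 0.2967] o=[0.5899, 0.2941, 1.6448] → [0.1899, 0.1547, 0.4813, -0.9297, 0.2180, 0.2967]
q̇ = J⁺·V = [-0.7330, 0.4540, 0.4390, 0.5250, -0.5400, 0.6590]

-0.7330 0.4540 0.4390 0.5250 -0.5400 0.6590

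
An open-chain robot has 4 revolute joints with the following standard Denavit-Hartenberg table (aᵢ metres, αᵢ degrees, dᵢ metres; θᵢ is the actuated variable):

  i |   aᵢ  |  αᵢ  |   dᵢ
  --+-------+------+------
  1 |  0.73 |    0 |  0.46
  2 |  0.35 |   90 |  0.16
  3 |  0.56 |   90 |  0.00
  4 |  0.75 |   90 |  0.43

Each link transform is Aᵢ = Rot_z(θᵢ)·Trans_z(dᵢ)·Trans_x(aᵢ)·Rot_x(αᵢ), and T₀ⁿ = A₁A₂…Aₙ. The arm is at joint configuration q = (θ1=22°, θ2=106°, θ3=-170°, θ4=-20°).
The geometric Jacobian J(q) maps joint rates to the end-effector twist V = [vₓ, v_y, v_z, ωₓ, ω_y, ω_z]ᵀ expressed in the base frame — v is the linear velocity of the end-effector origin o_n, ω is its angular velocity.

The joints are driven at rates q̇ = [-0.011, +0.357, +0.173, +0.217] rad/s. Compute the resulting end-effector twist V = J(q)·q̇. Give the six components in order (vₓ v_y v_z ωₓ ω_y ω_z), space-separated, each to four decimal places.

o_n = [1.0720, -0.6490, 0.8238]
J₁: ẑ×o_n = [0.6490, 1.0720, -0.0000], ω = ẑ
J2: z=[0.0000, 0.0000, 1.0000] o=[0.6768, 0.2735, 0.4600] → [0.9225, 0.3952, -0.0000, 0.0000, 0.0000, 1.0000]
J3: z=[0.7880, 0.6157, 0.0000] o=[0.4614, 0.5493, 0.6200] → [0.1255, -0.1606, -1.3202, 0.7880, 0.6157, 0.0000]
J4: z=[0.1069, -0.1368, 0.9848] o=[0.8009, 0.1147, 0.5228] → [0.7109, 0.2348, -0.0445, 0.1069, -0.1368, 0.9848]
V = J·q̇ = [0.4982, 0.1525, -0.2381, 0.1595, 0.0768, 0.5597]

0.4982 0.1525 -0.2381 0.1595 0.0768 0.5597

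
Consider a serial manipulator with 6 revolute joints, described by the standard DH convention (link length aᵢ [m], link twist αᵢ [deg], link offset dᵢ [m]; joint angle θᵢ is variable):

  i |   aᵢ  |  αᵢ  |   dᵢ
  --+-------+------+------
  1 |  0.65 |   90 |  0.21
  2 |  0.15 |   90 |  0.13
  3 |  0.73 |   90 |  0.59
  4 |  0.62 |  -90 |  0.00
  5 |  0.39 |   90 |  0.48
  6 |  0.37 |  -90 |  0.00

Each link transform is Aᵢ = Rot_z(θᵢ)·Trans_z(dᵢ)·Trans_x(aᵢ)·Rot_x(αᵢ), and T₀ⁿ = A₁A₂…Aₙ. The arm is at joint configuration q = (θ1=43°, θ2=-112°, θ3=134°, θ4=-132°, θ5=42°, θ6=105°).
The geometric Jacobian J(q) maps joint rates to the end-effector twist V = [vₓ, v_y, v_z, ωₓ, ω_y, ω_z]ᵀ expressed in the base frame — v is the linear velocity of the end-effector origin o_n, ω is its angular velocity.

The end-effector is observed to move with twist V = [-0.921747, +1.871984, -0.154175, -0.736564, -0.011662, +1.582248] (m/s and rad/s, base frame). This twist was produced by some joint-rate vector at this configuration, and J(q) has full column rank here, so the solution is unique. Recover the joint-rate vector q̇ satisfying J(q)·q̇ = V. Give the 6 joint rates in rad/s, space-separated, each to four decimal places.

o_n = [1.4097, 0.5456, 0.4894]
J₁: ẑ×o_n = [-0.5456, 1.4097, 0.0000], ω = ẑ
J2: z=[0.6820, -0.7314, 0.0000] o=[0.4754, 0.4433, 0.2100] → [-0.2044, -0.1906, 0.7531, 0.6820, -0.7314, 0.0000]
J3: z=[-0.6781, -0.6323, 0.3746] o=[0.5229, 0.3099, 0.0709] → [-0.3529, 0.6160, 0.4008, -0.6781, -0.6323, 0.3746]
J4: z=[0.2767, -0.6918, -0.6670] o=[0.6199, -0.3177, 0.7621] → [0.7644, -0.4513, 0.7852, 0.2767, -0.6918, -0.6670]
J5: z=[0.9597, 0.1640, 0.2280] o=[0.6499, 0.1183, 0.3223] → [-0.0700, 0.0128, 0.2855, 0.9597, 0.1640, 0.2280]
J6: z=[0.2379, -0.0436, -0.9703] o=[1.0524, 0.5814, 0.4002] → [-0.0386, -0.3679, 0.0071, 0.2379, -0.0436, -0.9703]
q̇ = J⁺·V = [0.7980, -0.2200, 0.7150, -0.3720, 0.0660, -0.2610]

0.7980 -0.2200 0.7150 -0.3720 0.0660 -0.2610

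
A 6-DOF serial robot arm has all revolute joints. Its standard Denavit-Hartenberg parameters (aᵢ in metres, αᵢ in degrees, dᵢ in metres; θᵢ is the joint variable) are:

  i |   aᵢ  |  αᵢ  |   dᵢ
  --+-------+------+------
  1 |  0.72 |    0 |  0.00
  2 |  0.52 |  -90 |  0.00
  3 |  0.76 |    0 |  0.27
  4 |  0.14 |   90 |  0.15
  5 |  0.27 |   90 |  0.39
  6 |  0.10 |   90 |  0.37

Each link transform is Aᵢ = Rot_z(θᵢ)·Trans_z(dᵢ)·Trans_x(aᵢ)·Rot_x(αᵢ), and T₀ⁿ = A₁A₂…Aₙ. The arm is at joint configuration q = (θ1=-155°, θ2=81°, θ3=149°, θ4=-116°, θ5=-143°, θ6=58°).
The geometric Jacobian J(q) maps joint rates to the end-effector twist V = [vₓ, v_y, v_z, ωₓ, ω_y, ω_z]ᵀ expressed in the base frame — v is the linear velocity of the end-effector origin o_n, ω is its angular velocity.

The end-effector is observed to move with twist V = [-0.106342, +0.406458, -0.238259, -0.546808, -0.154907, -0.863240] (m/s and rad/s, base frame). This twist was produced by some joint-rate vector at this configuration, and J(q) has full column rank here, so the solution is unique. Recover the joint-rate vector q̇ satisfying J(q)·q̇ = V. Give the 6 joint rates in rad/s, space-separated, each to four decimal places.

-0.9610 -0.0000 -0.3470 -0.2940 0.0810 0.0910

o_n = [-0.1953, -0.0083, 0.1923]
J₁: ẑ×o_n = [0.0083, -0.1953, 0.0000], ω = ẑ
J2: z=[0.0000, 0.0000, 1.0000] o=[-0.6525, -0.3043, 0.0000] → [-0.2960, 0.4572, 0.0000, 0.0000, 0.0000, 1.0000]
J3: z=[0.9613, 0.2756, 0.0000] o=[-0.5092, -0.8041, 0.0000] → [0.0530, -0.1848, 0.6785, 0.9613, 0.2756, 0.0000]
J4: z=[0.9613, 0.2756, 0.0000] o=[-0.4292, -0.1035, -0.3914] → [0.1609, -0.5611, 0.0271, 0.9613, 0.2756, 0.0000]
J5: z=[0.1501, -0.5235, 0.8387] o=[-0.2527, -0.1750, -0.4677] → [-0.4854, -0.0510, 0.0551, 0.1501, -0.5235, 0.8387]
J6: z=[0.6286, 0.7053, 0.3278] o=[-0.4002, -0.2502, -0.0232] → [0.0727, -0.0683, 0.0076, 0.6286, 0.7053, 0.3278]
q̇ = J⁺·V = [-0.9610, -0.0000, -0.3470, -0.2940, 0.0810, 0.0910]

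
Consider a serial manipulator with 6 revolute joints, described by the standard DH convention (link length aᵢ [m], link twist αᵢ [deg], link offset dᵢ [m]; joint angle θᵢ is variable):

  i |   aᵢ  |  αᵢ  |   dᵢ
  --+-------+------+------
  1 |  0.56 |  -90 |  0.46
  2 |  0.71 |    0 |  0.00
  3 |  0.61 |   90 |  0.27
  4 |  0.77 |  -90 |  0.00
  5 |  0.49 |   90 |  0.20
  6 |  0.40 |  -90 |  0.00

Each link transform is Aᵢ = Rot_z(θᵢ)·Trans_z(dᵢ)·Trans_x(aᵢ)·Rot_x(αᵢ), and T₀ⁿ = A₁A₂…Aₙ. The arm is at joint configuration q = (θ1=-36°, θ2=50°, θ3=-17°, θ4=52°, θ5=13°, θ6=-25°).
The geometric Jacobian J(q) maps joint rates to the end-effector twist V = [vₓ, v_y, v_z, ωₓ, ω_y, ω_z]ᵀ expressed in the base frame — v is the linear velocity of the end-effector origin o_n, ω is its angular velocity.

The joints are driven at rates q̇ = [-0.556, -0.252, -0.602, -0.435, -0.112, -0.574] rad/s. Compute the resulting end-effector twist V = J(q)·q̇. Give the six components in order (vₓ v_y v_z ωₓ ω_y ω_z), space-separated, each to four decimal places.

0.9363 -2.9588 0.8792 -1.0345 -0.5150 -1.3947

o_n = [2.7150, -0.0562, -1.1004]
J₁: ẑ×o_n = [0.0562, 2.7150, -0.0000], ω = ẑ
J2: z=[0.5878, 0.8090, 0.0000] o=[0.4530, -0.3292, 0.4600] → [-1.2624, 0.9172, -1.6696, 0.5878, 0.8090, 0.0000]
J3: z=[0.5878, 0.8090, 0.0000] o=[0.8223, -0.5974, -0.0839] → [-0.8224, 0.5975, -1.2132, 0.5878, 0.8090, 0.0000]
J4: z=[0.4406, -0.3201, 0.8387] o=[1.3949, -0.6797, -0.4161] → [-0.3038, 1.4087, 0.6974, 0.4406, -0.3201, 0.8387]
J5: z=[-0.1728, 0.8865, 0.4292] o=[2.0732, -0.4225, -0.6743] → [-0.5349, 0.2019, -0.6324, -0.1728, 0.8865, 0.4292]
J6: z=[0.6275, -0.2368, 0.7417] o=[2.4106, -0.0504, -0.8410] → [0.0657, 0.3886, 0.0685, 0.6275, -0.2368, 0.7417]
V = J·q̇ = [0.9363, -2.9588, 0.8792, -1.0345, -0.5150, -1.3947]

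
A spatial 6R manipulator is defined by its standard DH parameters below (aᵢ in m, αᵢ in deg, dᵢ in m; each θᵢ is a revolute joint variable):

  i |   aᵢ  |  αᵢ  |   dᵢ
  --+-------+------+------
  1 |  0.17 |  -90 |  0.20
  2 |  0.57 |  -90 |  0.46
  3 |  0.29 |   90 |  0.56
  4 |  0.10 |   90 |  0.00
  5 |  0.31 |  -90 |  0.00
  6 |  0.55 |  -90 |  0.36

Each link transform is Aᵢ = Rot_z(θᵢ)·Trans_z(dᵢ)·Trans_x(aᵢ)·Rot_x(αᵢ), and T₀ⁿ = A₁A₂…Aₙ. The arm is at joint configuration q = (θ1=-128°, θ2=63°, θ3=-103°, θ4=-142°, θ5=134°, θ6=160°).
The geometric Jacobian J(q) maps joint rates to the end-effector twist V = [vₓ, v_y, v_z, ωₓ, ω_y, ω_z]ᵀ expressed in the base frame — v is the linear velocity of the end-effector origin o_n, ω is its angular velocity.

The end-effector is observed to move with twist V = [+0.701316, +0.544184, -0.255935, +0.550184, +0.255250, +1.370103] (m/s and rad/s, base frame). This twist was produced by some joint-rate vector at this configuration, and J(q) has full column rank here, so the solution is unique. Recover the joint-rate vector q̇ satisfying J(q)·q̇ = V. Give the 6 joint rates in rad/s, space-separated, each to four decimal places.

o_n = [0.6387, -0.7367, -0.7616]
J₁: ẑ×o_n = [0.7367, 0.6387, -0.0000], ω = ẑ
J2: z=[0.7880, -0.6157, 0.0000] o=[-0.1047, -0.1340, 0.2000] → [0.5920, 0.7578, -0.0173, 0.7880, -0.6157, 0.0000]
J3: z=[0.5486, 0.7021, -0.4540] o=[0.0985, -0.6211, -0.3079] → [-0.3711, 0.0036, -0.4427, 0.5486, 0.7021, -0.4540]
J4: z=[0.0951, 0.4871, 0.8682] o=[0.6466, -0.3785, -0.5040] → [0.1855, 0.0177, -0.0302, 0.0951, 0.4871, 0.8682]
J5: z=[-0.0792, 0.8731, -0.4811] o=[0.5474, -0.3808, -0.4918] → [-0.4068, -0.0653, -0.0516, -0.0792, 0.8731, -0.4811]
J6: z=[0.6478, -0.3218, -0.6905] o=[0.7823, -0.2673, -0.3244] → [-0.1834, 0.3823, -0.3503, 0.6478, -0.3218, -0.6905]
q̇ = J⁺·V = [0.6070, 0.1320, 0.5740, 0.8730, -0.5610, 0.0060]

0.6070 0.1320 0.5740 0.8730 -0.5610 0.0060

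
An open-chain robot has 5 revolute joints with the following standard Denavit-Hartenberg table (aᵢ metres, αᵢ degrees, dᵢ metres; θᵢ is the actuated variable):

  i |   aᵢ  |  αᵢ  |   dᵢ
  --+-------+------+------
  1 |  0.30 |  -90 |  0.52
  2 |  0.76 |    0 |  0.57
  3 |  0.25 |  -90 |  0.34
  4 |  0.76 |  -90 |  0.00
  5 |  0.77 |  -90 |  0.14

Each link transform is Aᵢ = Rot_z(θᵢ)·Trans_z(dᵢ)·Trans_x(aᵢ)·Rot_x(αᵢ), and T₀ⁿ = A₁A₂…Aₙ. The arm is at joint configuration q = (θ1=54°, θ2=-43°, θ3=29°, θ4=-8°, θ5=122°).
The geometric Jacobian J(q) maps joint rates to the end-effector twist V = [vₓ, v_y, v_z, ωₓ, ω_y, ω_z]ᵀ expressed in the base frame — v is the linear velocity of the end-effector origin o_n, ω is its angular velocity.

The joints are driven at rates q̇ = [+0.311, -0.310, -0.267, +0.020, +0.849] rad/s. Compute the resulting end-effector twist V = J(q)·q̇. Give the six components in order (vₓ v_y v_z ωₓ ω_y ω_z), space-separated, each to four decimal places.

o_n = [0.0990, 1.5319, 1.8214]
J₁: ẑ×o_n = [-1.5319, 0.0990, 0.0000], ω = ẑ
J2: z=[-0.8090, 0.5878, 0.0000] o=[0.1763, 0.2427, 0.5200] → [0.7650, 1.0529, -0.9975, -0.8090, 0.5878, 0.0000]
J3: z=[-0.8090, 0.5878, 0.0000] o=[0.0419, 1.0274, 1.0383] → [0.4603, 0.6336, -0.4417, -0.8090, 0.5878, 0.0000]
J4: z=[0.1422, 0.1957, -0.9703] o=[-0.0906, 1.4235, 1.0988] → [0.2466, -0.2867, -0.0217, 0.1422, 0.1957, -0.9703]
J5: z=[0.8805, -0.4728, 0.0337] o=[0.2531, 2.0765, 1.2809] → [-0.2373, -0.4812, -0.5524, 0.8805, -0.4728, 0.0337]
V = J·q̇ = [-1.0330, -0.8790, -0.0422, 1.2172, -0.7367, 0.3202]

-1.0330 -0.8790 -0.0422 1.2172 -0.7367 0.3202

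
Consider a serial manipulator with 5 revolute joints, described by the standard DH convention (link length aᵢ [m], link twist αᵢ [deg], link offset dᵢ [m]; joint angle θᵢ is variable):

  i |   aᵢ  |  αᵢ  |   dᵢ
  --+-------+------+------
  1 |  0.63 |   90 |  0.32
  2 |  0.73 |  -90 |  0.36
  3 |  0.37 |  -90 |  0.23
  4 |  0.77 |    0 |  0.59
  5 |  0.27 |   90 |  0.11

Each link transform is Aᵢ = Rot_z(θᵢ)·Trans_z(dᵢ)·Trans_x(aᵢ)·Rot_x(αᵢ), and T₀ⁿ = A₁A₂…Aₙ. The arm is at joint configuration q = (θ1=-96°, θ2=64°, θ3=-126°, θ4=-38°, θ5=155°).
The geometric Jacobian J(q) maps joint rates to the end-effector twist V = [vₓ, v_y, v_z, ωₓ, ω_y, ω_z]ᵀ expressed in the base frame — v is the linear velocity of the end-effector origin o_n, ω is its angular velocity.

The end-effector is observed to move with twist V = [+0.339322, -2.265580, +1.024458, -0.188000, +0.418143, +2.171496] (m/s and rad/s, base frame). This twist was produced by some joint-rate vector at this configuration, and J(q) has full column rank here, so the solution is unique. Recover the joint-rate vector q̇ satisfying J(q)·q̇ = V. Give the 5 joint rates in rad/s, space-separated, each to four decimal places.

o_n = [-1.5132, -0.4056, 1.2370]
J₁: ẑ×o_n = [0.4056, -1.5132, 0.0000], ω = ẑ
J2: z=[-0.9945, 0.1045, 0.0000] o=[-0.0659, -0.6265, 0.3200] → [0.0959, 0.9120, -0.0684, -0.9945, 0.1045, 0.0000]
J3: z=[0.0939, 0.8939, 0.4384] o=[-0.4573, -0.9072, 0.9761] → [0.0134, -0.4874, 0.9909, 0.0939, 0.8939, 0.4384]
J4: z=[-0.6216, -0.2913, 0.7271] o=[-0.7235, -0.5755, 0.8815] → [-0.2271, -0.3532, -0.3356, -0.6216, -0.2913, 0.7271]
J5: z=[-0.6216, -0.2913, 0.7271] o=[-1.5175, -0.1168, 1.1977] → [0.1986, 0.0276, 0.1808, -0.6216, -0.2913, 0.7271]
q̇ = J⁺·V = [0.7460, -0.5740, 0.9810, 0.4540, 0.9150]

0.7460 -0.5740 0.9810 0.4540 0.9150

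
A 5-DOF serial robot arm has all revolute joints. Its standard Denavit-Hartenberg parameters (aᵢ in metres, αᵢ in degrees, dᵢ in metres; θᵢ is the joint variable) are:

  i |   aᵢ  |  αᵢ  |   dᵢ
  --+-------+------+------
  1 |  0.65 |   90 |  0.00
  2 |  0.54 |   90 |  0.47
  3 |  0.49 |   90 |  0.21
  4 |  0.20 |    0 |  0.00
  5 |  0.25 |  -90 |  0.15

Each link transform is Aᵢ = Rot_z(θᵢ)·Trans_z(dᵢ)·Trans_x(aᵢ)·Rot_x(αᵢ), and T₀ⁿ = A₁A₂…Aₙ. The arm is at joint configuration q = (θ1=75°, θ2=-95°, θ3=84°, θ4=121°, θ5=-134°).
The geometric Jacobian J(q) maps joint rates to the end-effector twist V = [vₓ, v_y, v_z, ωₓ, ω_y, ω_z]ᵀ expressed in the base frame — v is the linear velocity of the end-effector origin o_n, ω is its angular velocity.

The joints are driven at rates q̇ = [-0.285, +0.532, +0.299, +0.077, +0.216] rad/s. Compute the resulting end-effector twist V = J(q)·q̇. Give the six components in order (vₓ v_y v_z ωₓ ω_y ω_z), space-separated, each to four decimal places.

o_n = [1.1120, -0.0285, -0.7239]
J₁: ẑ×o_n = [0.0285, 1.1120, -0.0000], ω = ẑ
J2: z=[0.9659, -0.2588, 0.0000] o=[0.1682, 0.6279, 0.0000] → [0.1874, 0.6992, -0.3898, 0.9659, -0.2588, 0.0000]
J3: z=[-0.2578, -0.9623, 0.0872] o=[0.6100, 0.4607, -0.5379] → [0.2216, -0.0042, 0.6091, -0.2578, -0.9623, 0.0872]
J4: z=[-0.1234, -0.0567, -0.9907] o=[1.0254, 0.1282, -0.5707] → [-0.1466, -0.1046, 0.0242, -0.1234, -0.0567, -0.9907]
J5: z=[-0.1234, -0.0567, -0.9907] o=[0.8825, -0.0093, -0.5450] → [-0.0089, -0.2494, 0.0154, -0.1234, -0.0567, -0.9907]
V = J·q̇ = [0.1446, -0.0081, -0.0200, 0.4006, -0.4420, -0.5492]

0.1446 -0.0081 -0.0200 0.4006 -0.4420 -0.5492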